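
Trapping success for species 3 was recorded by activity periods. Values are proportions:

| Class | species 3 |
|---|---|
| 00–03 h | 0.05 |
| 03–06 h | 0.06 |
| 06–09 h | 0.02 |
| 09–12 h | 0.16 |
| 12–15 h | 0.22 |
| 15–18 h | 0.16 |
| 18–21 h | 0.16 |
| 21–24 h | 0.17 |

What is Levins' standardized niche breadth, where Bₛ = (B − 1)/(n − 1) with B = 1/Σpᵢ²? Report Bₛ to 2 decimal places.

Σpᵢ² = 0.05² + 0.06² + 0.02² + 0.16² + 0.22² + 0.16² + 0.16² + 0.17² = 0.0025 + 0.0036 + 0.0004 + 0.0256 + 0.0484 + 0.0256 + 0.0256 + 0.0289 = 0.1606
B = 1 / 0.1606 = 6.2267
Bₛ = (B − 1)/(n − 1) = (6.2267 − 1)/(8 − 1) = 5.2267/7 = 0.7467

0.75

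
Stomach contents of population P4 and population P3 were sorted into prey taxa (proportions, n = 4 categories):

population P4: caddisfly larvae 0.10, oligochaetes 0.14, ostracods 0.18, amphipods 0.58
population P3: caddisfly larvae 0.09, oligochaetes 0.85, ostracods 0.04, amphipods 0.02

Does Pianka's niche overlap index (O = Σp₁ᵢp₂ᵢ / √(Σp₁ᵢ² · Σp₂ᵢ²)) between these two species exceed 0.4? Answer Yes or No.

No

Σ p₁ᵢp₂ᵢ = 0.0090 + 0.1190 + 0.0072 + 0.0116 = 0.1468
Σp_1ᵢ² = 0.10² + 0.14² + 0.18² + 0.58² = 0.0100 + 0.0196 + 0.0324 + 0.3364 = 0.3984
Σp_2ᵢ² = 0.09² + 0.85² + 0.04² + 0.02² = 0.0081 + 0.7225 + 0.0016 + 0.0004 = 0.7326
O = 0.1468 / √(0.3984 × 0.7326) = 0.1468 / 0.54025 = 0.2717
O = 0.2717 < 0.4 → No.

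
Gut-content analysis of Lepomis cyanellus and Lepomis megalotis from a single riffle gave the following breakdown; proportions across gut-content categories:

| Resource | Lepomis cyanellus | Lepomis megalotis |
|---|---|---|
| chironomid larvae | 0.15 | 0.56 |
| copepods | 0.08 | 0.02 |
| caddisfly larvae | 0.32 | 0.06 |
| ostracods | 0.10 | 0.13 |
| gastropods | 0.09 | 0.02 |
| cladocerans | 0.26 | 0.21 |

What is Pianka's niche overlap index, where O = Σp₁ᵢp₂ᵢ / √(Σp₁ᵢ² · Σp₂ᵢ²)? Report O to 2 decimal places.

0.61

Σ p₁ᵢp₂ᵢ = 0.0840 + 0.0016 + 0.0192 + 0.0130 + 0.0018 + 0.0546 = 0.1742
Σp_1ᵢ² = 0.15² + 0.08² + 0.32² + 0.10² + 0.09² + 0.26² = 0.0225 + 0.0064 + 0.1024 + 0.0100 + 0.0081 + 0.0676 = 0.2170
Σp_2ᵢ² = 0.56² + 0.02² + 0.06² + 0.13² + 0.02² + 0.21² = 0.3136 + 0.0004 + 0.0036 + 0.0169 + 0.0004 + 0.0441 = 0.3790
O = 0.1742 / √(0.2170 × 0.3790) = 0.1742 / 0.28678 = 0.6074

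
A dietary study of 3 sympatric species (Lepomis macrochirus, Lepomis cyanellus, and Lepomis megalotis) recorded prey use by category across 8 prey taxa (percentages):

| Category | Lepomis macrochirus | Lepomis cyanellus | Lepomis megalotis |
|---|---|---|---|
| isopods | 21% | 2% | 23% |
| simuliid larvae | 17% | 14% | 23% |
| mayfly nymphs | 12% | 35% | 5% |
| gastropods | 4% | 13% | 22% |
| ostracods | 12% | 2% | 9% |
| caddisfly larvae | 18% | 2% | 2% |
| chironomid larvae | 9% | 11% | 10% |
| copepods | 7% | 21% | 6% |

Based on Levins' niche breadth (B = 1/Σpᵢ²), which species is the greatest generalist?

Lepomis macrochirus

Convert percentages to proportions (divide by 100).
Σp_macrᵢ² = 0.21² + 0.17² + 0.12² + 0.04² + 0.12² + 0.18² + 0.09² + 0.07² = 0.0441 + 0.0289 + 0.0144 + 0.0016 + 0.0144 + 0.0324 + 0.0081 + 0.0049 = 0.1488
B_macr = 1 / 0.1488 = 6.7204
Σp_cyanᵢ² = 0.02² + 0.14² + 0.35² + 0.13² + 0.02² + 0.02² + 0.11² + 0.21² = 0.0004 + 0.0196 + 0.1225 + 0.0169 + 0.0004 + 0.0004 + 0.0121 + 0.0441 = 0.2164
B_cyan = 1 / 0.2164 = 4.6211
Σp_megaᵢ² = 0.23² + 0.23² + 0.05² + 0.22² + 0.09² + 0.02² + 0.10² + 0.06² = 0.0529 + 0.0529 + 0.0025 + 0.0484 + 0.0081 + 0.0004 + 0.0100 + 0.0036 = 0.1788
B_mega = 1 / 0.1788 = 5.5928
Highest B → broadest niche (most generalist): Lepomis macrochirus (B = 6.72).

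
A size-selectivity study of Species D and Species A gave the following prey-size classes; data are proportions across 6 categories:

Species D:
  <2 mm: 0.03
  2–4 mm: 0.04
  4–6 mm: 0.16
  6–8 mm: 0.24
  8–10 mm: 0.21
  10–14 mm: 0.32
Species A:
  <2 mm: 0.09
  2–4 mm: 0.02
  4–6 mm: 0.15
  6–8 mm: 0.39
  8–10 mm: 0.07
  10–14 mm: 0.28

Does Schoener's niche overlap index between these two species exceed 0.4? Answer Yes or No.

Yes

Σ|p₁ᵢ − p₂ᵢ| = 0.06 + 0.02 + 0.01 + 0.15 + 0.14 + 0.04 = 0.42
D = 1 − ½ × 0.42 = 1 − 0.210 = 0.7900
D = 0.7900 > 0.4 → Yes.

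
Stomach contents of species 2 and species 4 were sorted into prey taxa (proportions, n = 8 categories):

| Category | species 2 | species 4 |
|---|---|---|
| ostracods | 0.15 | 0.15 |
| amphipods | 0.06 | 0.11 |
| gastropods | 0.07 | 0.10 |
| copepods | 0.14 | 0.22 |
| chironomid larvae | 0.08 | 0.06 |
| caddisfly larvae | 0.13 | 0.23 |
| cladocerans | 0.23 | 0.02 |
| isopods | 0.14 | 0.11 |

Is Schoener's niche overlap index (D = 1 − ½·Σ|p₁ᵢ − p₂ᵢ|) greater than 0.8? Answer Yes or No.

Σ|p₁ᵢ − p₂ᵢ| = 0.00 + 0.05 + 0.03 + 0.08 + 0.02 + 0.10 + 0.21 + 0.03 = 0.52
D = 1 − ½ × 0.52 = 1 − 0.260 = 0.7400
D = 0.7400 < 0.8 → No.

No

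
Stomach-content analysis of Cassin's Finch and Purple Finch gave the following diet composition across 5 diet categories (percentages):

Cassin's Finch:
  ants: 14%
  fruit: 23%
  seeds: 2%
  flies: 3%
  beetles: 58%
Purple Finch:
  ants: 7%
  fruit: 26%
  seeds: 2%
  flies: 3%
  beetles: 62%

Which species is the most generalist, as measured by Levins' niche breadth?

Convert percentages to proportions (divide by 100).
Σp_Cassᵢ² = 0.14² + 0.23² + 0.02² + 0.03² + 0.58² = 0.0196 + 0.0529 + 0.0004 + 0.0009 + 0.3364 = 0.4102
B_Cass = 1 / 0.4102 = 2.4378
Σp_Purpᵢ² = 0.07² + 0.26² + 0.02² + 0.03² + 0.62² = 0.0049 + 0.0676 + 0.0004 + 0.0009 + 0.3844 = 0.4582
B_Purp = 1 / 0.4582 = 2.1825
Highest B → broadest niche (most generalist): Cassin's Finch (B = 2.44).

Cassin's Finch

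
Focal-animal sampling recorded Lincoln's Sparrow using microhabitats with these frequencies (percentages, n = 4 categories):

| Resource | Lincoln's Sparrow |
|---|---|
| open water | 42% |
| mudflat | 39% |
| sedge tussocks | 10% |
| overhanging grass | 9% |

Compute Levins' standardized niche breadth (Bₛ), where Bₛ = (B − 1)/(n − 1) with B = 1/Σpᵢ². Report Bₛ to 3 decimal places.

0.628

Convert percentages to proportions (divide by 100).
Σpᵢ² = 0.42² + 0.39² + 0.10² + 0.09² = 0.1764 + 0.1521 + 0.0100 + 0.0081 = 0.3466
B = 1 / 0.3466 = 2.88517
Bₛ = (B − 1)/(n − 1) = (2.88517 − 1)/(4 − 1) = 1.88517/3 = 0.62839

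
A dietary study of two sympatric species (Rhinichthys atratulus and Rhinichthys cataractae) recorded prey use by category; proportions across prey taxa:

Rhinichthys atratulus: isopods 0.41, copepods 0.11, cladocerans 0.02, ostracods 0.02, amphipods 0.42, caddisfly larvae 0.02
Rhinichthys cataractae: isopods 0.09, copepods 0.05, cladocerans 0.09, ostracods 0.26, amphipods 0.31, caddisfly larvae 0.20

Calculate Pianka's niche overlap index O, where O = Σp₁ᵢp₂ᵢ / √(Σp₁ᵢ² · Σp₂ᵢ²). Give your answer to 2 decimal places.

Σ p₁ᵢp₂ᵢ = 0.0369 + 0.0055 + 0.0018 + 0.0052 + 0.1302 + 0.0040 = 0.1836
Σp_1ᵢ² = 0.41² + 0.11² + 0.02² + 0.02² + 0.42² + 0.02² = 0.1681 + 0.0121 + 0.0004 + 0.0004 + 0.1764 + 0.0004 = 0.3578
Σp_2ᵢ² = 0.09² + 0.05² + 0.09² + 0.26² + 0.31² + 0.20² = 0.0081 + 0.0025 + 0.0081 + 0.0676 + 0.0961 + 0.0400 = 0.2224
O = 0.1836 / √(0.3578 × 0.2224) = 0.1836 / 0.28209 = 0.6509

0.65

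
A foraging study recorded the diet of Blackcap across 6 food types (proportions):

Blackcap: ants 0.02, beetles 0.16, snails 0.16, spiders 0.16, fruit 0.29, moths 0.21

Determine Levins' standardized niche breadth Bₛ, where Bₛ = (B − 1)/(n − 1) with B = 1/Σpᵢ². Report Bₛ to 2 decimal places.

0.77

Σpᵢ² = 0.02² + 0.16² + 0.16² + 0.16² + 0.29² + 0.21² = 0.0004 + 0.0256 + 0.0256 + 0.0256 + 0.0841 + 0.0441 = 0.2054
B = 1 / 0.2054 = 4.8685
Bₛ = (B − 1)/(n − 1) = (4.8685 − 1)/(6 − 1) = 3.8685/5 = 0.7737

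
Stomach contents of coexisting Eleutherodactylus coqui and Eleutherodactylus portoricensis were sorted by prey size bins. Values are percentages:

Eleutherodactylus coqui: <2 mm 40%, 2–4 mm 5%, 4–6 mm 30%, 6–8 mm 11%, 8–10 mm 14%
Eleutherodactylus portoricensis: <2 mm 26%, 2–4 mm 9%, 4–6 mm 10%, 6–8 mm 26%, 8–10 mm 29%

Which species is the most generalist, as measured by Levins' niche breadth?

Eleutherodactylus portoricensis

Convert percentages to proportions (divide by 100).
Σp_coquᵢ² = 0.40² + 0.05² + 0.30² + 0.11² + 0.14² = 0.1600 + 0.0025 + 0.0900 + 0.0121 + 0.0196 = 0.2842
B_coqu = 1 / 0.2842 = 3.5186
Σp_portᵢ² = 0.26² + 0.09² + 0.10² + 0.26² + 0.29² = 0.0676 + 0.0081 + 0.0100 + 0.0676 + 0.0841 = 0.2374
B_port = 1 / 0.2374 = 4.2123
Highest B → broadest niche (most generalist): Eleutherodactylus portoricensis (B = 4.21).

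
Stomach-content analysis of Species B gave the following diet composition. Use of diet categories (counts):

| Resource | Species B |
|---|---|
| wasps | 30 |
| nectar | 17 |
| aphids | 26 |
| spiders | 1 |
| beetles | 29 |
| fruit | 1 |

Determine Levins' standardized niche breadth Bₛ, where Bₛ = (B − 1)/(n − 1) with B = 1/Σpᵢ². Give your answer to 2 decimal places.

0.60

Proportions for Species B (n=104): 30/104=0.2885, 17/104=0.1635, 26/104=0.2500, 1/104=0.0096, 29/104=0.2788, 1/104=0.0096
Σpᵢ² = 0.2885² + 0.1635² + 0.2500² + 0.0096² + 0.2788² + 0.0096² = 0.083232 + 0.026732 + 0.062500 + 0.000092 + 0.077729 + 0.000092 = 0.250377
B = 1 / 0.250377 = 3.9940
Bₛ = (B − 1)/(n − 1) = (3.9940 − 1)/(6 − 1) = 2.9940/5 = 0.5988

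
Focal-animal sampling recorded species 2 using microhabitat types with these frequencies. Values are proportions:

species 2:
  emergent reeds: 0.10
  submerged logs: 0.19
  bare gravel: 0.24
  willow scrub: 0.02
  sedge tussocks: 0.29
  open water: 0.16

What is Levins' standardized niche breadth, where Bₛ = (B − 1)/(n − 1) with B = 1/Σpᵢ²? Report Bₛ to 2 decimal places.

Σpᵢ² = 0.10² + 0.19² + 0.24² + 0.02² + 0.29² + 0.16² = 0.0100 + 0.0361 + 0.0576 + 0.0004 + 0.0841 + 0.0256 = 0.2138
B = 1 / 0.2138 = 4.6773
Bₛ = (B − 1)/(n − 1) = (4.6773 − 1)/(6 − 1) = 3.6773/5 = 0.7355

0.74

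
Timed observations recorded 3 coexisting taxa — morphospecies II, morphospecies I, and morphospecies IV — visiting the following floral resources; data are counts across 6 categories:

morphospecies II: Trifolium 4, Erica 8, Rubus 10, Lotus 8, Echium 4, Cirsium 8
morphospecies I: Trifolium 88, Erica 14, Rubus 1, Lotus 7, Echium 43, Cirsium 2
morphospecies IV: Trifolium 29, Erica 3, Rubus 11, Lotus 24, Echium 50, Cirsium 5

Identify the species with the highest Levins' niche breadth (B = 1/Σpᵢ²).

morphospecies II

Proportions for morphospecies II (n=42): 4/42=0.0952, 8/42=0.1905, 10/42=0.2381, 8/42=0.1905, 4/42=0.0952, 8/42=0.1905
Proportions for morphospecies I (n=155): 88/155=0.5677, 14/155=0.0903, 1/155=0.0065, 7/155=0.0452, 43/155=0.2774, 2/155=0.0129
Proportions for morphospecies IV (n=122): 29/122=0.2377, 3/122=0.0246, 11/122=0.0902, 24/122=0.1967, 50/122=0.4098, 5/122=0.0410
Σp_IIᵢ² = 0.0952² + 0.1905² + 0.2381² + 0.1905² + 0.0952² + 0.1905² = 0.009063 + 0.036290 + 0.056692 + 0.036290 + 0.009063 + 0.036290 = 0.183688
B_II = 1 / 0.183688 = 5.4440
Σp_Iᵢ² = 0.5677² + 0.0903² + 0.0065² + 0.0452² + 0.2774² + 0.0129² = 0.322283 + 0.008154 + 0.000042 + 0.002043 + 0.076951 + 0.000166 = 0.409639
B_I = 1 / 0.409639 = 2.4412
Σp_IVᵢ² = 0.2377² + 0.0246² + 0.0902² + 0.1967² + 0.4098² + 0.0410² = 0.056501 + 0.000605 + 0.008136 + 0.038691 + 0.167936 + 0.001681 = 0.273550
B_IV = 1 / 0.273550 = 3.6556
Highest B → broadest niche (most generalist): morphospecies II (B = 5.44).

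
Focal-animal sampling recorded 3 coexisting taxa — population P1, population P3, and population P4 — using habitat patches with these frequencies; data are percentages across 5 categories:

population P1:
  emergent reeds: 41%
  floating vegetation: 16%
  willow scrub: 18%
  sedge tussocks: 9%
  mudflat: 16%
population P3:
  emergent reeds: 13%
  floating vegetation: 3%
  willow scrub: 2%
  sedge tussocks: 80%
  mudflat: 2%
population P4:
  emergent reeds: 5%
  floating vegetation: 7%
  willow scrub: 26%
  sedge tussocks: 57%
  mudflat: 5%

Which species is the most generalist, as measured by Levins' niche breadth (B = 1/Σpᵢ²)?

population P1

Convert percentages to proportions (divide by 100).
Σp_P1ᵢ² = 0.41² + 0.16² + 0.18² + 0.09² + 0.16² = 0.1681 + 0.0256 + 0.0324 + 0.0081 + 0.0256 = 0.2598
B_P1 = 1 / 0.2598 = 3.8491
Σp_P3ᵢ² = 0.13² + 0.03² + 0.02² + 0.80² + 0.02² = 0.0169 + 0.0009 + 0.0004 + 0.6400 + 0.0004 = 0.6586
B_P3 = 1 / 0.6586 = 1.5184
Σp_P4ᵢ² = 0.05² + 0.07² + 0.26² + 0.57² + 0.05² = 0.0025 + 0.0049 + 0.0676 + 0.3249 + 0.0025 = 0.4024
B_P4 = 1 / 0.4024 = 2.4851
Highest B → broadest niche (most generalist): population P1 (B = 3.85).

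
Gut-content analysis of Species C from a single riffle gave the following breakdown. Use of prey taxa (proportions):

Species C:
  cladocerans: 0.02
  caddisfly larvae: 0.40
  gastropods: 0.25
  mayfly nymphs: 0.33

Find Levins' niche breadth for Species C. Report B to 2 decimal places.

3.01

Σpᵢ² = 0.02² + 0.40² + 0.25² + 0.33² = 0.0004 + 0.1600 + 0.0625 + 0.1089 = 0.3318
B = 1 / 0.3318 = 3.0139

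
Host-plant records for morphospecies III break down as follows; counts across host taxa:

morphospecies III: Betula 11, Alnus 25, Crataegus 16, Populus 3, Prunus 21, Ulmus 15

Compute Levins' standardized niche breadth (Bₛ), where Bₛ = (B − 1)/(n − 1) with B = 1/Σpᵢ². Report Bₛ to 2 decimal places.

Proportions for morphospecies III (n=91): 11/91=0.1209, 25/91=0.2747, 16/91=0.1758, 3/91=0.0330, 21/91=0.2308, 15/91=0.1648
Σpᵢ² = 0.1209² + 0.2747² + 0.1758² + 0.0330² + 0.2308² + 0.1648² = 0.014617 + 0.075460 + 0.030906 + 0.001089 + 0.053269 + 0.027159 = 0.202500
B = 1 / 0.202500 = 4.9383
Bₛ = (B − 1)/(n − 1) = (4.9383 − 1)/(6 − 1) = 3.9383/5 = 0.7877

0.79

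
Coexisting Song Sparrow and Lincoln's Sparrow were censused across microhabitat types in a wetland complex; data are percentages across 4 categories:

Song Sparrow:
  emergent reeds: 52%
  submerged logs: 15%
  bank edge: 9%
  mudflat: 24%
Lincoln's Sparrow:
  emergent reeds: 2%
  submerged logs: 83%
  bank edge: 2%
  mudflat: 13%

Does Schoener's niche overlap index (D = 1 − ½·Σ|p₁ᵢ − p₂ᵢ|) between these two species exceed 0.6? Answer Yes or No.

Convert percentages to proportions (divide by 100).
Σ|p₁ᵢ − p₂ᵢ| = 0.50 + 0.68 + 0.07 + 0.11 = 1.36
D = 1 − ½ × 1.36 = 1 − 0.680 = 0.3200
D = 0.3200 < 0.6 → No.

No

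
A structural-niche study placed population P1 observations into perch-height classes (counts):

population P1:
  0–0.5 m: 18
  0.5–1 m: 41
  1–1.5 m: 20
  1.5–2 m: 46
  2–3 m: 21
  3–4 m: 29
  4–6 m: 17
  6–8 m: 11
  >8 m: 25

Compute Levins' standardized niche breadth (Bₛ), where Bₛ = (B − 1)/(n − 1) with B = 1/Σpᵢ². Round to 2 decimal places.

Proportions for population P1 (n=228): 18/228=0.0789, 41/228=0.1798, 20/228=0.0877, 46/228=0.2018, 21/228=0.0921, 29/228=0.1272, 17/228=0.0746, 11/228=0.0482, 25/228=0.1096
Σpᵢ² = 0.0789² + 0.1798² + 0.0877² + 0.2018² + 0.0921² + 0.1272² + 0.0746² + 0.0482² + 0.1096² = 0.006225 + 0.032328 + 0.007691 + 0.040723 + 0.008482 + 0.016180 + 0.005565 + 0.002323 + 0.012012 = 0.131529
B = 1 / 0.131529 = 7.6029
Bₛ = (B − 1)/(n − 1) = (7.6029 − 1)/(9 − 1) = 6.6029/8 = 0.8254

0.83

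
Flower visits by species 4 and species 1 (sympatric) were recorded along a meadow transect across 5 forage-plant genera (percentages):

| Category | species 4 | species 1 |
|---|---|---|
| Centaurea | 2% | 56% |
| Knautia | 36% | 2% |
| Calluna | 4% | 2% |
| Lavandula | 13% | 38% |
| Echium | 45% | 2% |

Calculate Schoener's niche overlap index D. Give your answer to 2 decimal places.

0.21

Convert percentages to proportions (divide by 100).
Σ|p₁ᵢ − p₂ᵢ| = 0.54 + 0.34 + 0.02 + 0.25 + 0.43 = 1.58
D = 1 − ½ × 1.58 = 1 − 0.790 = 0.2100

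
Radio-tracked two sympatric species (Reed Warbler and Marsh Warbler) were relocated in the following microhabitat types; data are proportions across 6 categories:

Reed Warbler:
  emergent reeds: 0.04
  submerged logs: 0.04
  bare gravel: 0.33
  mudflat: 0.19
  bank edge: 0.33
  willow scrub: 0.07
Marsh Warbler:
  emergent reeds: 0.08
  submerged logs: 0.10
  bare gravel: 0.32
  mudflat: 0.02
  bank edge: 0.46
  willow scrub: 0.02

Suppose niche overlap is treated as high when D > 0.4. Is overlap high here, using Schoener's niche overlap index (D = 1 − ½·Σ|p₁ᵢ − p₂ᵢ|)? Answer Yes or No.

Yes

Σ|p₁ᵢ − p₂ᵢ| = 0.04 + 0.06 + 0.01 + 0.17 + 0.13 + 0.05 = 0.46
D = 1 − ½ × 0.46 = 1 − 0.230 = 0.7700
D = 0.7700 > 0.4 → Yes.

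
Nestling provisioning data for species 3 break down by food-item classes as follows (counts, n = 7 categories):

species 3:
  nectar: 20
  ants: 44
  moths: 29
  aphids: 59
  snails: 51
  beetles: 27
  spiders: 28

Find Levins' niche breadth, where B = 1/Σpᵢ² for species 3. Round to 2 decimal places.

Proportions for species 3 (n=258): 20/258=0.0775, 44/258=0.1705, 29/258=0.1124, 59/258=0.2287, 51/258=0.1977, 27/258=0.1047, 28/258=0.1085
Σpᵢ² = 0.0775² + 0.1705² + 0.1124² + 0.2287² + 0.1977² + 0.1047² + 0.1085² = 0.006006 + 0.029070 + 0.012634 + 0.052304 + 0.039085 + 0.010962 + 0.011772 = 0.161833
B = 1 / 0.161833 = 6.1792

6.18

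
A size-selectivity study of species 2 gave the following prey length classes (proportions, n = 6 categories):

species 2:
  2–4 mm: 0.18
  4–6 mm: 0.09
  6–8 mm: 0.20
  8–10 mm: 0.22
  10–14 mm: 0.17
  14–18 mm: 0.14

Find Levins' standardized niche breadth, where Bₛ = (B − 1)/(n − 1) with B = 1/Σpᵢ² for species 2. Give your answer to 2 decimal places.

0.93

Σpᵢ² = 0.18² + 0.09² + 0.20² + 0.22² + 0.17² + 0.14² = 0.0324 + 0.0081 + 0.0400 + 0.0484 + 0.0289 + 0.0196 = 0.1774
B = 1 / 0.1774 = 5.6370
Bₛ = (B − 1)/(n − 1) = (5.6370 − 1)/(6 − 1) = 4.6370/5 = 0.9274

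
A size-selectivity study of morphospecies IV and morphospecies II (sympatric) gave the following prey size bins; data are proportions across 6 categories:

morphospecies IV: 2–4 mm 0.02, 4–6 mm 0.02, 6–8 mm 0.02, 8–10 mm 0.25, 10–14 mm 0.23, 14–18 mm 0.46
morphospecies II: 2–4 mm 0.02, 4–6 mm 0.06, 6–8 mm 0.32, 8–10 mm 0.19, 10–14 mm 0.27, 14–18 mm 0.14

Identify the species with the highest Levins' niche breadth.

morphospecies II

Σp_IVᵢ² = 0.02² + 0.02² + 0.02² + 0.25² + 0.23² + 0.46² = 0.0004 + 0.0004 + 0.0004 + 0.0625 + 0.0529 + 0.2116 = 0.3282
B_IV = 1 / 0.3282 = 3.0469
Σp_IIᵢ² = 0.02² + 0.06² + 0.32² + 0.19² + 0.27² + 0.14² = 0.0004 + 0.0036 + 0.1024 + 0.0361 + 0.0729 + 0.0196 = 0.2350
B_II = 1 / 0.2350 = 4.2553
Highest B → broadest niche (most generalist): morphospecies II (B = 4.26).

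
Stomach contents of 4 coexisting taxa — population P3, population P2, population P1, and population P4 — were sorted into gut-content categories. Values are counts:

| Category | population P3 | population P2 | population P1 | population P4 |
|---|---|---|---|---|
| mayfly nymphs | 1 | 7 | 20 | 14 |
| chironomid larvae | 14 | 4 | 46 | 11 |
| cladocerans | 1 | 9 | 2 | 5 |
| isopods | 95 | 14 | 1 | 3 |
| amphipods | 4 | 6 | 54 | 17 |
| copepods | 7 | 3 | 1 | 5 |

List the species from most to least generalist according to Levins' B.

Proportions for population P3 (n=122): 1/122=0.0082, 14/122=0.1148, 1/122=0.0082, 95/122=0.7787, 4/122=0.0328, 7/122=0.0574
Proportions for population P2 (n=43): 7/43=0.1628, 4/43=0.0930, 9/43=0.2093, 14/43=0.3256, 6/43=0.1395, 3/43=0.0698
Proportions for population P1 (n=124): 20/124=0.1613, 46/124=0.3710, 2/124=0.0161, 1/124=0.0081, 54/124=0.4355, 1/124=0.0081
Proportions for population P4 (n=55): 14/55=0.2545, 11/55=0.2000, 5/55=0.0909, 3/55=0.0545, 17/55=0.3091, 5/55=0.0909
Σp_P3ᵢ² = 0.0082² + 0.1148² + 0.0082² + 0.7787² + 0.0328² + 0.0574² = 0.000067 + 0.013179 + 0.000067 + 0.606374 + 0.001076 + 0.003295 = 0.624058
B_P3 = 1 / 0.624058 = 1.6024
Σp_P2ᵢ² = 0.1628² + 0.0930² + 0.2093² + 0.3256² + 0.1395² + 0.0698² = 0.026504 + 0.008649 + 0.043806 + 0.106015 + 0.019460 + 0.004872 = 0.209306
B_P2 = 1 / 0.209306 = 4.7777
Σp_P1ᵢ² = 0.1613² + 0.3710² + 0.0161² + 0.0081² + 0.4355² + 0.0081² = 0.026018 + 0.137641 + 0.000259 + 0.000066 + 0.189660 + 0.000066 = 0.353710
B_P1 = 1 / 0.353710 = 2.8272
Σp_P4ᵢ² = 0.2545² + 0.2000² + 0.0909² + 0.0545² + 0.3091² + 0.0909² = 0.064770 + 0.040000 + 0.008263 + 0.002970 + 0.095543 + 0.008263 = 0.219809
B_P4 = 1 / 0.219809 = 4.5494
Ranking by B (broadest → narrowest): population P2 (4.78) > population P4 (4.55) > population P1 (2.83) > population P3 (1.60)

population P2 > population P4 > population P1 > population P3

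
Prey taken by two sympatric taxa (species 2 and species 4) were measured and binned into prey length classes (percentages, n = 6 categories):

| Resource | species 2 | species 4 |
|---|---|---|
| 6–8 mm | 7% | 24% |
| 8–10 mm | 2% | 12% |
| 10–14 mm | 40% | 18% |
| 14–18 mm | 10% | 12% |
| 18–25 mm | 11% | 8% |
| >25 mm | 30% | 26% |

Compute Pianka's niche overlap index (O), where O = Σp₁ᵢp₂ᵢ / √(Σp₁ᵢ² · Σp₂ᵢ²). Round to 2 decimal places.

0.82

Convert percentages to proportions (divide by 100).
Σ p₁ᵢp₂ᵢ = 0.0168 + 0.0024 + 0.0720 + 0.0120 + 0.0088 + 0.0780 = 0.1900
Σp_1ᵢ² = 0.07² + 0.02² + 0.40² + 0.10² + 0.11² + 0.30² = 0.0049 + 0.0004 + 0.1600 + 0.0100 + 0.0121 + 0.0900 = 0.2774
Σp_2ᵢ² = 0.24² + 0.12² + 0.18² + 0.12² + 0.08² + 0.26² = 0.0576 + 0.0144 + 0.0324 + 0.0144 + 0.0064 + 0.0676 = 0.1928
O = 0.1900 / √(0.2774 × 0.1928) = 0.1900 / 0.23126 = 0.8216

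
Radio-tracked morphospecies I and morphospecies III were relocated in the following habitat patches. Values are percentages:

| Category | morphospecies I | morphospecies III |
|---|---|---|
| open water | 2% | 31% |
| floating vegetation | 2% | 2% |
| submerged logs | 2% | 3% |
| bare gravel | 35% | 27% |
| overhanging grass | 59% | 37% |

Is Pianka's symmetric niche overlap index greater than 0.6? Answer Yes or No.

Convert percentages to proportions (divide by 100).
Σ p₁ᵢp₂ᵢ = 0.0062 + 0.0004 + 0.0006 + 0.0945 + 0.2183 = 0.3200
Σp_1ᵢ² = 0.02² + 0.02² + 0.02² + 0.35² + 0.59² = 0.0004 + 0.0004 + 0.0004 + 0.1225 + 0.3481 = 0.4718
Σp_2ᵢ² = 0.31² + 0.02² + 0.03² + 0.27² + 0.37² = 0.0961 + 0.0004 + 0.0009 + 0.0729 + 0.1369 = 0.3072
O = 0.3200 / √(0.4718 × 0.3072) = 0.3200 / 0.38071 = 0.8405
O = 0.8405 > 0.6 → Yes.

Yes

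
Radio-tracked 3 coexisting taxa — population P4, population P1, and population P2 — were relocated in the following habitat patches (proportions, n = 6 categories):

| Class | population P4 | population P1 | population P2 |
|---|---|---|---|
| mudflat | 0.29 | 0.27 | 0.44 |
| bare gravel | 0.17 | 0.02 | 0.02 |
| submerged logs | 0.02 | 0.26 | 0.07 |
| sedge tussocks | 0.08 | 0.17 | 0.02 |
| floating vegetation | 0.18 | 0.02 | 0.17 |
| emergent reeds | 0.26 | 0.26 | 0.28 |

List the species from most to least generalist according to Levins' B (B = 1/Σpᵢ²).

population P4 > population P1 > population P2

Σp_P4ᵢ² = 0.29² + 0.17² + 0.02² + 0.08² + 0.18² + 0.26² = 0.0841 + 0.0289 + 0.0004 + 0.0064 + 0.0324 + 0.0676 = 0.2198
B_P4 = 1 / 0.2198 = 4.5496
Σp_P1ᵢ² = 0.27² + 0.02² + 0.26² + 0.17² + 0.02² + 0.26² = 0.0729 + 0.0004 + 0.0676 + 0.0289 + 0.0004 + 0.0676 = 0.2378
B_P1 = 1 / 0.2378 = 4.2052
Σp_P2ᵢ² = 0.44² + 0.02² + 0.07² + 0.02² + 0.17² + 0.28² = 0.1936 + 0.0004 + 0.0049 + 0.0004 + 0.0289 + 0.0784 = 0.3066
B_P2 = 1 / 0.3066 = 3.2616
Ranking by B (broadest → narrowest): population P4 (4.55) > population P1 (4.21) > population P2 (3.26)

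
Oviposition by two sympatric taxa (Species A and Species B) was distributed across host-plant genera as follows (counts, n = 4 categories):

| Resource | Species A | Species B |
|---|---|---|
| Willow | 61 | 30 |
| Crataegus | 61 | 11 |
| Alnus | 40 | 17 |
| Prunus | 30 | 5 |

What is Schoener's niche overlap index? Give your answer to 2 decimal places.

0.78

Proportions for Species A (n=192): 61/192=0.3177, 61/192=0.3177, 40/192=0.2083, 30/192=0.1563
Proportions for Species B (n=63): 30/63=0.4762, 11/63=0.1746, 17/63=0.2698, 5/63=0.0794
Σ|p₁ᵢ − p₂ᵢ| = 0.1585 + 0.1431 + 0.0615 + 0.0769 = 0.4400
D = 1 − ½ × 0.4400 = 1 − 0.22000 = 0.78000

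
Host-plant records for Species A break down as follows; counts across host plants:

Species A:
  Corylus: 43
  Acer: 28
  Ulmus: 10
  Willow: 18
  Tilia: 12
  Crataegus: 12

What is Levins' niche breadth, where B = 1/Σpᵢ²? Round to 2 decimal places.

Proportions for Species A (n=123): 43/123=0.3496, 28/123=0.2276, 10/123=0.0813, 18/123=0.1463, 12/123=0.0976, 12/123=0.0976
Σpᵢ² = 0.3496² + 0.2276² + 0.0813² + 0.1463² + 0.0976² + 0.0976² = 0.122220 + 0.051802 + 0.006610 + 0.021404 + 0.009526 + 0.009526 = 0.221088
B = 1 / 0.221088 = 4.5231

4.52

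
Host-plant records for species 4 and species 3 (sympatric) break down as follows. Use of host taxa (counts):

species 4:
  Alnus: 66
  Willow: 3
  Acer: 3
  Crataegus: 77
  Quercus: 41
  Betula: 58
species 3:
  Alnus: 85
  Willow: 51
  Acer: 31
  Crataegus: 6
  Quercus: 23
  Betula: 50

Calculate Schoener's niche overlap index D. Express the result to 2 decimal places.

0.61

Proportions for species 4 (n=248): 66/248=0.2661, 3/248=0.0121, 3/248=0.0121, 77/248=0.3105, 41/248=0.1653, 58/248=0.2339
Proportions for species 3 (n=246): 85/246=0.3455, 51/246=0.2073, 31/246=0.1260, 6/246=0.0244, 23/246=0.0935, 50/246=0.2033
Σ|p₁ᵢ − p₂ᵢ| = 0.0794 + 0.1952 + 0.1139 + 0.2861 + 0.0718 + 0.0306 = 0.7770
D = 1 − ½ × 0.7770 = 1 − 0.38850 = 0.61150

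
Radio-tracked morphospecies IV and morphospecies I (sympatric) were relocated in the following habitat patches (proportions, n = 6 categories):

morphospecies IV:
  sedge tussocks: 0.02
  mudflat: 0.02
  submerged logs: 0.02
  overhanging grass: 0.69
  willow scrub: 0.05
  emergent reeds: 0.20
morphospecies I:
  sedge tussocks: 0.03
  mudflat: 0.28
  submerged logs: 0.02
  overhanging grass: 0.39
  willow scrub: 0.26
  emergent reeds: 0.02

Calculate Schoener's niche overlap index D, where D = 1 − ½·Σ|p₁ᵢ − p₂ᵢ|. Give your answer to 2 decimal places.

0.52

Σ|p₁ᵢ − p₂ᵢ| = 0.01 + 0.26 + 0.00 + 0.30 + 0.21 + 0.18 = 0.96
D = 1 − ½ × 0.96 = 1 − 0.480 = 0.5200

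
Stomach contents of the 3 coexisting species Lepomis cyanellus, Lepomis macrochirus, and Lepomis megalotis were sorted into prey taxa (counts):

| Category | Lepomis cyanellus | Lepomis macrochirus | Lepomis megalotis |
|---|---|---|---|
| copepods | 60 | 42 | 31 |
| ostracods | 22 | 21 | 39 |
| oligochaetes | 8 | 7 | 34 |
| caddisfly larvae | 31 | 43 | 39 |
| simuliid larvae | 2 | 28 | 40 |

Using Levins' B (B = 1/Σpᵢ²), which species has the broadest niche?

Lepomis megalotis

Proportions for Lepomis cyanellus (n=123): 60/123=0.4878, 22/123=0.1789, 8/123=0.0650, 31/123=0.2520, 2/123=0.0163
Proportions for Lepomis macrochirus (n=141): 42/141=0.2979, 21/141=0.1489, 7/141=0.0496, 43/141=0.3050, 28/141=0.1986
Proportions for Lepomis megalotis (n=183): 31/183=0.1694, 39/183=0.2131, 34/183=0.1858, 39/183=0.2131, 40/183=0.2186
Σp_cyanᵢ² = 0.4878² + 0.1789² + 0.0650² + 0.2520² + 0.0163² = 0.237949 + 0.032005 + 0.004225 + 0.063504 + 0.000266 = 0.337949
B_cyan = 1 / 0.337949 = 2.9590
Σp_macrᵢ² = 0.2979² + 0.1489² + 0.0496² + 0.3050² + 0.1986² = 0.088744 + 0.022171 + 0.002460 + 0.093025 + 0.039442 = 0.245842
B_macr = 1 / 0.245842 = 4.0677
Σp_megaᵢ² = 0.1694² + 0.2131² + 0.1858² + 0.2131² + 0.2186² = 0.028696 + 0.045412 + 0.034522 + 0.045412 + 0.047786 = 0.201828
B_mega = 1 / 0.201828 = 4.9547
Highest B → broadest niche (most generalist): Lepomis megalotis (B = 4.95).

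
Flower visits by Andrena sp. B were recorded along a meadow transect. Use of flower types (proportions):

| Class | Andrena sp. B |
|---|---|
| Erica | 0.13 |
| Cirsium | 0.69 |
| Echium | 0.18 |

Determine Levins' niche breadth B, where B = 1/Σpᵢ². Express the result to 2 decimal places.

Σpᵢ² = 0.13² + 0.69² + 0.18² = 0.0169 + 0.4761 + 0.0324 = 0.5254
B = 1 / 0.5254 = 1.9033

1.90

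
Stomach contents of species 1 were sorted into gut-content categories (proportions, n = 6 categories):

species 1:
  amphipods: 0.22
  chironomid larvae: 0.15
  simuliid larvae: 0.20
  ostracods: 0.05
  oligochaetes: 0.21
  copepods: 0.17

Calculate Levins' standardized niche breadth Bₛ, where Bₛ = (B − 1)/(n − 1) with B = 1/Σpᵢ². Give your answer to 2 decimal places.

0.87

Σpᵢ² = 0.22² + 0.15² + 0.20² + 0.05² + 0.21² + 0.17² = 0.0484 + 0.0225 + 0.0400 + 0.0025 + 0.0441 + 0.0289 = 0.1864
B = 1 / 0.1864 = 5.3648
Bₛ = (B − 1)/(n − 1) = (5.3648 − 1)/(6 − 1) = 4.3648/5 = 0.8730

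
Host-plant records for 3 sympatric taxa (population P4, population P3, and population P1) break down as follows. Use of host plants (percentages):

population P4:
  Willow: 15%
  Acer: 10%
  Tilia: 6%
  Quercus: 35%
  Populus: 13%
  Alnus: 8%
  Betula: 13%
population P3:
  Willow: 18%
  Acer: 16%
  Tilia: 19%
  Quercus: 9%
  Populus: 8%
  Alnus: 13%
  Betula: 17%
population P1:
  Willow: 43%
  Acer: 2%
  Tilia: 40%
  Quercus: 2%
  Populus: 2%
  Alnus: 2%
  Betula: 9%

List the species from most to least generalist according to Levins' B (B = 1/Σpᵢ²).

population P3 > population P4 > population P1

Convert percentages to proportions (divide by 100).
Σp_P4ᵢ² = 0.15² + 0.10² + 0.06² + 0.35² + 0.13² + 0.08² + 0.13² = 0.0225 + 0.0100 + 0.0036 + 0.1225 + 0.0169 + 0.0064 + 0.0169 = 0.1988
B_P4 = 1 / 0.1988 = 5.0302
Σp_P3ᵢ² = 0.18² + 0.16² + 0.19² + 0.09² + 0.08² + 0.13² + 0.17² = 0.0324 + 0.0256 + 0.0361 + 0.0081 + 0.0064 + 0.0169 + 0.0289 = 0.1544
B_P3 = 1 / 0.1544 = 6.4767
Σp_P1ᵢ² = 0.43² + 0.02² + 0.40² + 0.02² + 0.02² + 0.02² + 0.09² = 0.1849 + 0.0004 + 0.1600 + 0.0004 + 0.0004 + 0.0004 + 0.0081 = 0.3546
B_P1 = 1 / 0.3546 = 2.8201
Ranking by B (broadest → narrowest): population P3 (6.48) > population P4 (5.03) > population P1 (2.82)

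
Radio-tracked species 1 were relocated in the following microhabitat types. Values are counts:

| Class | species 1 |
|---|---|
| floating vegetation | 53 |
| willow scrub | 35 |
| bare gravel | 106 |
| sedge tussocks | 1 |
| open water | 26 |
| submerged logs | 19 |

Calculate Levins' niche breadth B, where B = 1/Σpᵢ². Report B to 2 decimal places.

Proportions for species 1 (n=240): 53/240=0.2208, 35/240=0.1458, 106/240=0.4417, 1/240=0.0042, 26/240=0.1083, 19/240=0.0792
Σpᵢ² = 0.2208² + 0.1458² + 0.4417² + 0.0042² + 0.1083² + 0.0792² = 0.048753 + 0.021258 + 0.195099 + 0.000018 + 0.011729 + 0.006273 = 0.283130
B = 1 / 0.283130 = 3.5319

3.53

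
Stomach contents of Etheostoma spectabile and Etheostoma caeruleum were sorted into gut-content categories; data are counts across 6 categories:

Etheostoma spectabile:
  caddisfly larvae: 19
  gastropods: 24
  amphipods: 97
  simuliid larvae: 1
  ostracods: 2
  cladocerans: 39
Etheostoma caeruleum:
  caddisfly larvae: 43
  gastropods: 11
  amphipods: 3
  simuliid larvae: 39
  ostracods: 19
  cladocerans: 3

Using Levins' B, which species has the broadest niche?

Proportions for Etheostoma spectabile (n=182): 19/182=0.1044, 24/182=0.1319, 97/182=0.5330, 1/182=0.0055, 2/182=0.0110, 39/182=0.2143
Proportions for Etheostoma caeruleum (n=118): 43/118=0.3644, 11/118=0.0932, 3/118=0.0254, 39/118=0.3305, 19/118=0.1610, 3/118=0.0254
Σp_specᵢ² = 0.1044² + 0.1319² + 0.5330² + 0.0055² + 0.0110² + 0.2143² = 0.010899 + 0.017398 + 0.284089 + 0.000030 + 0.000121 + 0.045924 = 0.358461
B_spec = 1 / 0.358461 = 2.7897
Σp_caerᵢ² = 0.3644² + 0.0932² + 0.0254² + 0.3305² + 0.1610² + 0.0254² = 0.132787 + 0.008686 + 0.000645 + 0.109230 + 0.025921 + 0.000645 = 0.277914
B_caer = 1 / 0.277914 = 3.5982
Highest B → broadest niche (most generalist): Etheostoma caeruleum (B = 3.60).

Etheostoma caeruleum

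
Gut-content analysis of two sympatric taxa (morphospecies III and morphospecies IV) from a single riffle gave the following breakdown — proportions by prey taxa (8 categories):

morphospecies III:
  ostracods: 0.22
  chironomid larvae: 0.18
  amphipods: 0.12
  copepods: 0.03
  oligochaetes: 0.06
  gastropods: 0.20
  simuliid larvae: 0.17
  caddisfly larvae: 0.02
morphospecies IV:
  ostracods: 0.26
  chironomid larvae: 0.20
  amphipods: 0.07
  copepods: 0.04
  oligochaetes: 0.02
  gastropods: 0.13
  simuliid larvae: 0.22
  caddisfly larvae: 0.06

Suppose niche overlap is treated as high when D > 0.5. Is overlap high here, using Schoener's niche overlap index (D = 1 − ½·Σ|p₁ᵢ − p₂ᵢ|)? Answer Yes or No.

Σ|p₁ᵢ − p₂ᵢ| = 0.04 + 0.02 + 0.05 + 0.01 + 0.04 + 0.07 + 0.05 + 0.04 = 0.32
D = 1 − ½ × 0.32 = 1 − 0.160 = 0.8400
D = 0.8400 > 0.5 → Yes.

Yes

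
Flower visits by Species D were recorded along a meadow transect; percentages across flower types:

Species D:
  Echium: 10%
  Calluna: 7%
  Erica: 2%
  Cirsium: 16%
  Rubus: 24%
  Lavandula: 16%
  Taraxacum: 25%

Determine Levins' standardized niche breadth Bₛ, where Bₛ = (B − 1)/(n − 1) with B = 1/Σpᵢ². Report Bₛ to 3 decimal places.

0.727

Convert percentages to proportions (divide by 100).
Σpᵢ² = 0.10² + 0.07² + 0.02² + 0.16² + 0.24² + 0.16² + 0.25² = 0.0100 + 0.0049 + 0.0004 + 0.0256 + 0.0576 + 0.0256 + 0.0625 = 0.1866
B = 1 / 0.1866 = 5.35906
Bₛ = (B − 1)/(n − 1) = (5.35906 − 1)/(7 − 1) = 4.35906/6 = 0.72651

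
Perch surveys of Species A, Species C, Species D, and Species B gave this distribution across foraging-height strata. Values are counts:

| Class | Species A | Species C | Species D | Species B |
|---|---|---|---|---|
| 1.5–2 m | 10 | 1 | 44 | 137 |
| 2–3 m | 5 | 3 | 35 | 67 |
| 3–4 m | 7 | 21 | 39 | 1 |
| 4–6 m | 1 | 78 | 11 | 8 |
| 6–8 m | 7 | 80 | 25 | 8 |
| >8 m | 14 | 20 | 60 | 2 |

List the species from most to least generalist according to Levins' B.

Species D > Species A > Species C > Species B

Proportions for Species A (n=44): 10/44=0.2273, 5/44=0.1136, 7/44=0.1591, 1/44=0.0227, 7/44=0.1591, 14/44=0.3182
Proportions for Species C (n=203): 1/203=0.0049, 3/203=0.0148, 21/203=0.1034, 78/203=0.3842, 80/203=0.3941, 20/203=0.0985
Proportions for Species D (n=214): 44/214=0.2056, 35/214=0.1636, 39/214=0.1822, 11/214=0.0514, 25/214=0.1168, 60/214=0.2804
Proportions for Species B (n=223): 137/223=0.6143, 67/223=0.3004, 1/223=0.0045, 8/223=0.0359, 8/223=0.0359, 2/223=0.0090
Σp_Aᵢ² = 0.2273² + 0.1136² + 0.1591² + 0.0227² + 0.1591² + 0.3182² = 0.051665 + 0.012905 + 0.025313 + 0.000515 + 0.025313 + 0.101251 = 0.216962
B_A = 1 / 0.216962 = 4.6091
Σp_Cᵢ² = 0.0049² + 0.0148² + 0.1034² + 0.3842² + 0.3941² + 0.0985² = 0.000024 + 0.000219 + 0.010692 + 0.147610 + 0.155315 + 0.009702 = 0.323562
B_C = 1 / 0.323562 = 3.0906
Σp_Dᵢ² = 0.2056² + 0.1636² + 0.1822² + 0.0514² + 0.1168² + 0.2804² = 0.042271 + 0.026765 + 0.033197 + 0.002642 + 0.013642 + 0.078624 = 0.197141
B_D = 1 / 0.197141 = 5.0725
Σp_Bᵢ² = 0.6143² + 0.3004² + 0.0045² + 0.0359² + 0.0359² + 0.0090² = 0.377364 + 0.090240 + 0.000020 + 0.001289 + 0.001289 + 0.000081 = 0.470283
B_B = 1 / 0.470283 = 2.1264
Ranking by B (broadest → narrowest): Species D (5.07) > Species A (4.61) > Species C (3.09) > Species B (2.13)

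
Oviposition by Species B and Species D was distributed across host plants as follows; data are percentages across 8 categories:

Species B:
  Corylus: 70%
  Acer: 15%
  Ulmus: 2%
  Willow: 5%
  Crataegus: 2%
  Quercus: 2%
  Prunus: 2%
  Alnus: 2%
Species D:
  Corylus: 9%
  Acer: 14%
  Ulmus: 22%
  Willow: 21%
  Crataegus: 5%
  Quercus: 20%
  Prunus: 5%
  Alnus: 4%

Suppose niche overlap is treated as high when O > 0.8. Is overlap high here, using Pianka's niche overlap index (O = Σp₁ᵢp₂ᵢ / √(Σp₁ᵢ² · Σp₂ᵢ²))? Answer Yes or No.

No

Convert percentages to proportions (divide by 100).
Σ p₁ᵢp₂ᵢ = 0.0630 + 0.0210 + 0.0044 + 0.0105 + 0.0010 + 0.0040 + 0.0010 + 0.0008 = 0.1057
Σp_1ᵢ² = 0.70² + 0.15² + 0.02² + 0.05² + 0.02² + 0.02² + 0.02² + 0.02² = 0.4900 + 0.0225 + 0.0004 + 0.0025 + 0.0004 + 0.0004 + 0.0004 + 0.0004 = 0.5170
Σp_2ᵢ² = 0.09² + 0.14² + 0.22² + 0.21² + 0.05² + 0.20² + 0.05² + 0.04² = 0.0081 + 0.0196 + 0.0484 + 0.0441 + 0.0025 + 0.0400 + 0.0025 + 0.0016 = 0.1668
O = 0.1057 / √(0.5170 × 0.1668) = 0.1057 / 0.29366 = 0.3599
O = 0.3599 < 0.8 → No.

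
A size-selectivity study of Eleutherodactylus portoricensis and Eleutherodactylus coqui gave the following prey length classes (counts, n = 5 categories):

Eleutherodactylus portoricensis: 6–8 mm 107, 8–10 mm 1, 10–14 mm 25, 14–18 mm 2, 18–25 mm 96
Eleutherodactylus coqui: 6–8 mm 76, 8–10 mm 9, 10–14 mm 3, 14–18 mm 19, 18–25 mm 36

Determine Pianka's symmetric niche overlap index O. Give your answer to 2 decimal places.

0.93

Proportions for Eleutherodactylus portoricensis (n=231): 107/231=0.4632, 1/231=0.0043, 25/231=0.1082, 2/231=0.0087, 96/231=0.4156
Proportions for Eleutherodactylus coqui (n=143): 76/143=0.5315, 9/143=0.0629, 3/143=0.0210, 19/143=0.1329, 36/143=0.2517
Σ p₁ᵢp₂ᵢ = 0.246191 + 0.000270 + 0.002272 + 0.001156 + 0.104607 = 0.354496
Σp_1ᵢ² = 0.4632² + 0.0043² + 0.1082² + 0.0087² + 0.4156² = 0.214554 + 0.000018 + 0.011707 + 0.000076 + 0.172723 = 0.399078
Σp_2ᵢ² = 0.5315² + 0.0629² + 0.0210² + 0.1329² + 0.2517² = 0.282492 + 0.003956 + 0.000441 + 0.017662 + 0.063353 = 0.367904
O = 0.354496 / √(0.399078 × 0.367904) = 0.354496 / 0.3831741 = 0.9252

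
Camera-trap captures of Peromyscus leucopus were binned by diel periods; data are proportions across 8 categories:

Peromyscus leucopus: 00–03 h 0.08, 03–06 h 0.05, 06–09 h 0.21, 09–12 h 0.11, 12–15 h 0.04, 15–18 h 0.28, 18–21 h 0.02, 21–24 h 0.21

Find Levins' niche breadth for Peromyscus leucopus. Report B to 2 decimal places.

5.27

Σpᵢ² = 0.08² + 0.05² + 0.21² + 0.11² + 0.04² + 0.28² + 0.02² + 0.21² = 0.0064 + 0.0025 + 0.0441 + 0.0121 + 0.0016 + 0.0784 + 0.0004 + 0.0441 = 0.1896
B = 1 / 0.1896 = 5.2743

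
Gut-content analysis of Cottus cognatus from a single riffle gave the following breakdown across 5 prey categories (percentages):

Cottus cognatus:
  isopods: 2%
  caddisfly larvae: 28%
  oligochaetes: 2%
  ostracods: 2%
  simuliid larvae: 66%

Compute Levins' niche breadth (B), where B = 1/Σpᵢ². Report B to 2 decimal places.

Convert percentages to proportions (divide by 100).
Σpᵢ² = 0.02² + 0.28² + 0.02² + 0.02² + 0.66² = 0.0004 + 0.0784 + 0.0004 + 0.0004 + 0.4356 = 0.5152
B = 1 / 0.5152 = 1.9410

1.94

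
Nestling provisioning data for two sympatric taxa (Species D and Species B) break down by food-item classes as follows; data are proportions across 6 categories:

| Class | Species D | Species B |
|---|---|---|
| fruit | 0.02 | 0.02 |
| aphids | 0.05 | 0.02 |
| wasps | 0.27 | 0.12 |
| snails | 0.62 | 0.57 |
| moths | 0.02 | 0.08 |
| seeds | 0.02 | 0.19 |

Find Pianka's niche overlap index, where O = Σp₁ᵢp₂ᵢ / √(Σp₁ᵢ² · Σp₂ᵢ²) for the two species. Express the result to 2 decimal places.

0.93

Σ p₁ᵢp₂ᵢ = 0.0004 + 0.0010 + 0.0324 + 0.3534 + 0.0016 + 0.0038 = 0.3926
Σp_1ᵢ² = 0.02² + 0.05² + 0.27² + 0.62² + 0.02² + 0.02² = 0.0004 + 0.0025 + 0.0729 + 0.3844 + 0.0004 + 0.0004 = 0.4610
Σp_2ᵢ² = 0.02² + 0.02² + 0.12² + 0.57² + 0.08² + 0.19² = 0.0004 + 0.0004 + 0.0144 + 0.3249 + 0.0064 + 0.0361 = 0.3826
O = 0.3926 / √(0.4610 × 0.3826) = 0.3926 / 0.41997 = 0.9348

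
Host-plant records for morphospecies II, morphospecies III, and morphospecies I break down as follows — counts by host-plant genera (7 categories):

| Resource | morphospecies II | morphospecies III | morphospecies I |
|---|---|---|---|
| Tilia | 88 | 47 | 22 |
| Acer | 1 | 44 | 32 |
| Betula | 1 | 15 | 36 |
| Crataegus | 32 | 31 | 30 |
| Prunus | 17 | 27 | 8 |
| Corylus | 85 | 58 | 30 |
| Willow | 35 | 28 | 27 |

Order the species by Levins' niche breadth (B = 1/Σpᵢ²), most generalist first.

morphospecies I > morphospecies III > morphospecies II

Proportions for morphospecies II (n=259): 88/259=0.3398, 1/259=0.0039, 1/259=0.0039, 32/259=0.1236, 17/259=0.0656, 85/259=0.3282, 35/259=0.1351
Proportions for morphospecies III (n=250): 47/250=0.1880, 44/250=0.1760, 15/250=0.0600, 31/250=0.1240, 27/250=0.1080, 58/250=0.2320, 28/250=0.1120
Proportions for morphospecies I (n=185): 22/185=0.1189, 32/185=0.1730, 36/185=0.1946, 30/185=0.1622, 8/185=0.0432, 30/185=0.1622, 27/185=0.1459
Σp_IIᵢ² = 0.3398² + 0.0039² + 0.0039² + 0.1236² + 0.0656² + 0.3282² + 0.1351² = 0.115464 + 0.000015 + 0.000015 + 0.015277 + 0.004303 + 0.107715 + 0.018252 = 0.261041
B_II = 1 / 0.261041 = 3.8308
Σp_IIIᵢ² = 0.1880² + 0.1760² + 0.0600² + 0.1240² + 0.1080² + 0.2320² + 0.1120² = 0.035344 + 0.030976 + 0.003600 + 0.015376 + 0.011664 + 0.053824 + 0.012544 = 0.163328
B_III = 1 / 0.163328 = 6.1226
Σp_Iᵢ² = 0.1189² + 0.1730² + 0.1946² + 0.1622² + 0.0432² + 0.1622² + 0.1459² = 0.014137 + 0.029929 + 0.037869 + 0.026309 + 0.001866 + 0.026309 + 0.021287 = 0.157706
B_I = 1 / 0.157706 = 6.3409
Ranking by B (broadest → narrowest): morphospecies I (6.34) > morphospecies III (6.12) > morphospecies II (3.83)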